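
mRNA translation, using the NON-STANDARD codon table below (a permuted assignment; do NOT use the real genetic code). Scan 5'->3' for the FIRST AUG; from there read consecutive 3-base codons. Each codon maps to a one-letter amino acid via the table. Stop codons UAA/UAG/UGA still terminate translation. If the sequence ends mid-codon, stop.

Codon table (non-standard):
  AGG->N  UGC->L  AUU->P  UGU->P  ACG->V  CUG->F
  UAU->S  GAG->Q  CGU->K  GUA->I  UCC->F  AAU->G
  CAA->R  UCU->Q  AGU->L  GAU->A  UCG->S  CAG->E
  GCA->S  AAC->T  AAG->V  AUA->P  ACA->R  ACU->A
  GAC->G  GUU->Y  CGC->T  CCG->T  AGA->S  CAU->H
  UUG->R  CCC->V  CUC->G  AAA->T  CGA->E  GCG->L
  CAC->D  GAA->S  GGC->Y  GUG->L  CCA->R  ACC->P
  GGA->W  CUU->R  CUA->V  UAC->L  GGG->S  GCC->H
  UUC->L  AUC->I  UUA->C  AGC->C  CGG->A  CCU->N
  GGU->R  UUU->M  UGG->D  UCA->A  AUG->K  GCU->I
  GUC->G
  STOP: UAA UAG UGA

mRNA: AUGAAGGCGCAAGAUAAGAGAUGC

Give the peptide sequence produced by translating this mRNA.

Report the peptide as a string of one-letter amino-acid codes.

start AUG at pos 0
pos 0: AUG -> K; peptide=K
pos 3: AAG -> V; peptide=KV
pos 6: GCG -> L; peptide=KVL
pos 9: CAA -> R; peptide=KVLR
pos 12: GAU -> A; peptide=KVLRA
pos 15: AAG -> V; peptide=KVLRAV
pos 18: AGA -> S; peptide=KVLRAVS
pos 21: UGC -> L; peptide=KVLRAVSL
pos 24: only 0 nt remain (<3), stop (end of mRNA)

Answer: KVLRAVSL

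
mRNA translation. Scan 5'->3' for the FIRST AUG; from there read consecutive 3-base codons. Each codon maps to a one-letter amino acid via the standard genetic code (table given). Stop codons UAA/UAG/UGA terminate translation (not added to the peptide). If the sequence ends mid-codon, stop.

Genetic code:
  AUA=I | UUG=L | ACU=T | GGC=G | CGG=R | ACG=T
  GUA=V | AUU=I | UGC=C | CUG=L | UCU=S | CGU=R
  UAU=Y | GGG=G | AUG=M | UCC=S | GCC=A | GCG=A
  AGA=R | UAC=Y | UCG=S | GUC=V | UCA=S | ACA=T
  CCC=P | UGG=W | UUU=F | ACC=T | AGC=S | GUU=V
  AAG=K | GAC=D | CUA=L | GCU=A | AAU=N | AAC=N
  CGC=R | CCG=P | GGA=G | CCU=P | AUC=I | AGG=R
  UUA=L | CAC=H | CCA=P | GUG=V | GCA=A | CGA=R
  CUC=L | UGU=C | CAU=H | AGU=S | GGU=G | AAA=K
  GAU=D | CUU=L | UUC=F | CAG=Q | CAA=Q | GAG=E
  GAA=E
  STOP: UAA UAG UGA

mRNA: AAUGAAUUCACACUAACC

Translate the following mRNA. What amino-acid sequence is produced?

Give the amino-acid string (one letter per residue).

Answer: MNSH

Derivation:
start AUG at pos 1
pos 1: AUG -> M; peptide=M
pos 4: AAU -> N; peptide=MN
pos 7: UCA -> S; peptide=MNS
pos 10: CAC -> H; peptide=MNSH
pos 13: UAA -> STOP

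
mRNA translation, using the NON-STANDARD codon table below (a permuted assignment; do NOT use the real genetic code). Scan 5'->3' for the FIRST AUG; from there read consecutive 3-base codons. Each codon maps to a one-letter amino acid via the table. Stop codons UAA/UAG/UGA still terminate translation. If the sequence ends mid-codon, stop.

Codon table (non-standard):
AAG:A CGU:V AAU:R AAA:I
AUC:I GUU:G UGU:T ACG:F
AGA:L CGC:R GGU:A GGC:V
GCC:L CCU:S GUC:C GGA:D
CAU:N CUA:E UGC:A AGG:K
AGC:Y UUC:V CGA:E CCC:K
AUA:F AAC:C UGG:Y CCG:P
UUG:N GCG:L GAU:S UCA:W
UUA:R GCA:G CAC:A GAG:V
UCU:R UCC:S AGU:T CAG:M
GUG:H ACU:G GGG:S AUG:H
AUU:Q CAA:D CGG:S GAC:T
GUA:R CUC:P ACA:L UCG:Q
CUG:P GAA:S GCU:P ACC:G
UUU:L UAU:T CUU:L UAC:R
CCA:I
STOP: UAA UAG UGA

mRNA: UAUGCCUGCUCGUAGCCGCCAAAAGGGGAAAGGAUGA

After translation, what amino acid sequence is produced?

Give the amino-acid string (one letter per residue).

Answer: HSPVYRDASID

Derivation:
start AUG at pos 1
pos 1: AUG -> H; peptide=H
pos 4: CCU -> S; peptide=HS
pos 7: GCU -> P; peptide=HSP
pos 10: CGU -> V; peptide=HSPV
pos 13: AGC -> Y; peptide=HSPVY
pos 16: CGC -> R; peptide=HSPVYR
pos 19: CAA -> D; peptide=HSPVYRD
pos 22: AAG -> A; peptide=HSPVYRDA
pos 25: GGG -> S; peptide=HSPVYRDAS
pos 28: AAA -> I; peptide=HSPVYRDASI
pos 31: GGA -> D; peptide=HSPVYRDASID
pos 34: UGA -> STOP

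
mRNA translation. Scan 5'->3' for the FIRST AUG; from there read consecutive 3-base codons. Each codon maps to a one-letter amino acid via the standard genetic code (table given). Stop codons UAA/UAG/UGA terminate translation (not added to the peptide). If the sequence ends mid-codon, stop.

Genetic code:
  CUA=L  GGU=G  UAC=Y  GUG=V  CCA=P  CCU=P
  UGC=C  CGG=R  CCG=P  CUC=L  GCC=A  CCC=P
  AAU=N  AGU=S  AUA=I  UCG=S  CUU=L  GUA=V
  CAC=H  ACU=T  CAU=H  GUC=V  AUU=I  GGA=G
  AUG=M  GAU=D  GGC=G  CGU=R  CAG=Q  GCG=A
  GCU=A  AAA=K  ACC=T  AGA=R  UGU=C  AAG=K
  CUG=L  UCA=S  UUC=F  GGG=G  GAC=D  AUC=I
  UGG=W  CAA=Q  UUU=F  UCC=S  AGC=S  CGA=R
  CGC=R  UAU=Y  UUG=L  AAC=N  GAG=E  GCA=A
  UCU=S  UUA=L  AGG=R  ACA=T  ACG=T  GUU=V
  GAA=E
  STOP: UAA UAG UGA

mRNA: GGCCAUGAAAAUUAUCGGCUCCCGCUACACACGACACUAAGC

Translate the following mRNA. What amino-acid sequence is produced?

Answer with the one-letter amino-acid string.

start AUG at pos 4
pos 4: AUG -> M; peptide=M
pos 7: AAA -> K; peptide=MK
pos 10: AUU -> I; peptide=MKI
pos 13: AUC -> I; peptide=MKII
pos 16: GGC -> G; peptide=MKIIG
pos 19: UCC -> S; peptide=MKIIGS
pos 22: CGC -> R; peptide=MKIIGSR
pos 25: UAC -> Y; peptide=MKIIGSRY
pos 28: ACA -> T; peptide=MKIIGSRYT
pos 31: CGA -> R; peptide=MKIIGSRYTR
pos 34: CAC -> H; peptide=MKIIGSRYTRH
pos 37: UAA -> STOP

Answer: MKIIGSRYTRH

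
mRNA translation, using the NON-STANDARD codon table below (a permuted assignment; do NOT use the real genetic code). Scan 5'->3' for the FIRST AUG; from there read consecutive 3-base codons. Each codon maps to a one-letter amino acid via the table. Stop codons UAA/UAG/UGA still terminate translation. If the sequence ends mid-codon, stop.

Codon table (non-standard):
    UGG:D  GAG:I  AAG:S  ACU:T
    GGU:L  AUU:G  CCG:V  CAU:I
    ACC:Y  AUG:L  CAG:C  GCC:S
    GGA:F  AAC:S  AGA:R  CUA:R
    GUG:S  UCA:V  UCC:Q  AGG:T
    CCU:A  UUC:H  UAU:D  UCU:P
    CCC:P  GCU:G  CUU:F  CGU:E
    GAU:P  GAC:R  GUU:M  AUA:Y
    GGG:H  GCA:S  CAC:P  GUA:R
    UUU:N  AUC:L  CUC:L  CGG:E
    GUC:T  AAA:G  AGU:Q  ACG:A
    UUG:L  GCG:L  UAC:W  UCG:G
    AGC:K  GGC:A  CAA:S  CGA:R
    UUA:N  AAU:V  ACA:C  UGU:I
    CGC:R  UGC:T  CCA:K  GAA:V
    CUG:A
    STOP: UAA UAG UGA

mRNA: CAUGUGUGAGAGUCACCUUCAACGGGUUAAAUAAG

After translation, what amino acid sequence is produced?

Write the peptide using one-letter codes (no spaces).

Answer: LIIQPFSEMG

Derivation:
start AUG at pos 1
pos 1: AUG -> L; peptide=L
pos 4: UGU -> I; peptide=LI
pos 7: GAG -> I; peptide=LII
pos 10: AGU -> Q; peptide=LIIQ
pos 13: CAC -> P; peptide=LIIQP
pos 16: CUU -> F; peptide=LIIQPF
pos 19: CAA -> S; peptide=LIIQPFS
pos 22: CGG -> E; peptide=LIIQPFSE
pos 25: GUU -> M; peptide=LIIQPFSEM
pos 28: AAA -> G; peptide=LIIQPFSEMG
pos 31: UAA -> STOP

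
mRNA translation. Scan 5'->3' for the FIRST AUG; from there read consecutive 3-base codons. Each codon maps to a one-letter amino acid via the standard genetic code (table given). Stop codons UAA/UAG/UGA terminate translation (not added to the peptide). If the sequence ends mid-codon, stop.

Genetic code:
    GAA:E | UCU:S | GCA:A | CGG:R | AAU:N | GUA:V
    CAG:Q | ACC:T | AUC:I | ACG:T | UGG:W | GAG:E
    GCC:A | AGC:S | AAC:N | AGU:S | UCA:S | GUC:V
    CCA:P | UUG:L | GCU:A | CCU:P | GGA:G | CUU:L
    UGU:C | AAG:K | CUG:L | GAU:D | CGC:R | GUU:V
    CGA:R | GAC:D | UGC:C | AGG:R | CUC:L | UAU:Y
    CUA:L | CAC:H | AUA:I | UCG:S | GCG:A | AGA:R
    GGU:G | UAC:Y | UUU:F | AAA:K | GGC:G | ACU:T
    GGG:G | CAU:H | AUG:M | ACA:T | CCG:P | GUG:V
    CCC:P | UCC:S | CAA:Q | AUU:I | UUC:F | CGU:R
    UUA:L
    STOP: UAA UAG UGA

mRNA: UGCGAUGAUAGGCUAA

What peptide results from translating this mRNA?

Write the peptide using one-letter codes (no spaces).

Answer: MIG

Derivation:
start AUG at pos 4
pos 4: AUG -> M; peptide=M
pos 7: AUA -> I; peptide=MI
pos 10: GGC -> G; peptide=MIG
pos 13: UAA -> STOP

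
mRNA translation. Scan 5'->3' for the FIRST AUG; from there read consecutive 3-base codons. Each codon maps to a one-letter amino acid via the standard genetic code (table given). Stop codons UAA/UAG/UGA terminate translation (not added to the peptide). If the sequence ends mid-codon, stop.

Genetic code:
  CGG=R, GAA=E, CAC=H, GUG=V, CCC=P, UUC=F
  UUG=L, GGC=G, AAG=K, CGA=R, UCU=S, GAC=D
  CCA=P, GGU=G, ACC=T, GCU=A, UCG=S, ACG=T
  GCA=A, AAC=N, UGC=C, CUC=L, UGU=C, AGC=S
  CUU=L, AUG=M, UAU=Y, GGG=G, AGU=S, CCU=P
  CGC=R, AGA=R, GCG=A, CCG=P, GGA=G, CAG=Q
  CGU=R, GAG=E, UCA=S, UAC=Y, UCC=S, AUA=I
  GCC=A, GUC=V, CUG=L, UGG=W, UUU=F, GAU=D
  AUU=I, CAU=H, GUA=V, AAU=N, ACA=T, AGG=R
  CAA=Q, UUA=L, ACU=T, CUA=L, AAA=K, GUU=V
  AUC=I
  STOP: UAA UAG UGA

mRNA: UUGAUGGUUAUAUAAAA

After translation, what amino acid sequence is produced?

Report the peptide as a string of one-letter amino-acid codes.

Answer: MVI

Derivation:
start AUG at pos 3
pos 3: AUG -> M; peptide=M
pos 6: GUU -> V; peptide=MV
pos 9: AUA -> I; peptide=MVI
pos 12: UAA -> STOP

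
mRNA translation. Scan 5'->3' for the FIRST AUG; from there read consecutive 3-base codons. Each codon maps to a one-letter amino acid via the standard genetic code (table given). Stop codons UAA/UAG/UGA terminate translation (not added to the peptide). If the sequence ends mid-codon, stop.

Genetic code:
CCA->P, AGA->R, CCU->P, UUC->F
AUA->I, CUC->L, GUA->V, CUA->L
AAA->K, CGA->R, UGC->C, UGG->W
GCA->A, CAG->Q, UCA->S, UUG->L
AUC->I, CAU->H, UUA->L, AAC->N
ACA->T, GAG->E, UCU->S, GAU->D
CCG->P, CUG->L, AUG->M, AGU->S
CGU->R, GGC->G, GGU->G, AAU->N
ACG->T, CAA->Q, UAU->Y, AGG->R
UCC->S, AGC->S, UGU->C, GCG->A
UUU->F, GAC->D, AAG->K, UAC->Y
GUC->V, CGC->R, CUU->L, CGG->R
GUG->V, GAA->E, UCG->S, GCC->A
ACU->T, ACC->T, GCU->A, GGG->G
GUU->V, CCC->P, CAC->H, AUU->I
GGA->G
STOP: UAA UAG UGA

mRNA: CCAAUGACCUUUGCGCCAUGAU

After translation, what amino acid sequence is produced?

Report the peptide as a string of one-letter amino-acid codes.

start AUG at pos 3
pos 3: AUG -> M; peptide=M
pos 6: ACC -> T; peptide=MT
pos 9: UUU -> F; peptide=MTF
pos 12: GCG -> A; peptide=MTFA
pos 15: CCA -> P; peptide=MTFAP
pos 18: UGA -> STOP

Answer: MTFAP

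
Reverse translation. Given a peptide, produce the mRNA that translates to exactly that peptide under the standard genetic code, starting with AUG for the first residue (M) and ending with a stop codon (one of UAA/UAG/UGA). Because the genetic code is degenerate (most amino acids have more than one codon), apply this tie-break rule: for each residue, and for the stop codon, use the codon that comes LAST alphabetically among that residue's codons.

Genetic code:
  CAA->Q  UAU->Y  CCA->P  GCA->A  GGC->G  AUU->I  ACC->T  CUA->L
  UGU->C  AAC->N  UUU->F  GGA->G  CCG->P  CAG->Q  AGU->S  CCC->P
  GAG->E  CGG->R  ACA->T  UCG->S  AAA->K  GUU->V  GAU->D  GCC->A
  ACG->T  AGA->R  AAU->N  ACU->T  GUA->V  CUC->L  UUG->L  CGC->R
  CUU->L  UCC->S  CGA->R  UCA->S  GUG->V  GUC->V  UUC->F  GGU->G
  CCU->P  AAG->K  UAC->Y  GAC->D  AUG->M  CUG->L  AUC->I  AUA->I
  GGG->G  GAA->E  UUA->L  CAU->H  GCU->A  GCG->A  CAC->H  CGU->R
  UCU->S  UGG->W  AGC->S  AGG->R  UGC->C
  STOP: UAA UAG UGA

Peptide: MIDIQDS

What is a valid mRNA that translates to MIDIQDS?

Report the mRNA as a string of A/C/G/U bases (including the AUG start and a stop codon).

residue 1: M -> AUG (start codon)
residue 2: I codons sorted = AUA,AUC,AUU -> pick last = AUU
residue 3: D codons sorted = GAC,GAU -> pick last = GAU
residue 4: I codons sorted = AUA,AUC,AUU -> pick last = AUU
residue 5: Q codons sorted = CAA,CAG -> pick last = CAG
residue 6: D codons sorted = GAC,GAU -> pick last = GAU
residue 7: S codons sorted = AGC,AGU,UCA,UCC,UCG,UCU -> pick last = UCU
terminator: stop codons sorted = UAA,UAG,UGA -> pick last = UGA

Answer: mRNA: AUGAUUGAUAUUCAGGAUUCUUGA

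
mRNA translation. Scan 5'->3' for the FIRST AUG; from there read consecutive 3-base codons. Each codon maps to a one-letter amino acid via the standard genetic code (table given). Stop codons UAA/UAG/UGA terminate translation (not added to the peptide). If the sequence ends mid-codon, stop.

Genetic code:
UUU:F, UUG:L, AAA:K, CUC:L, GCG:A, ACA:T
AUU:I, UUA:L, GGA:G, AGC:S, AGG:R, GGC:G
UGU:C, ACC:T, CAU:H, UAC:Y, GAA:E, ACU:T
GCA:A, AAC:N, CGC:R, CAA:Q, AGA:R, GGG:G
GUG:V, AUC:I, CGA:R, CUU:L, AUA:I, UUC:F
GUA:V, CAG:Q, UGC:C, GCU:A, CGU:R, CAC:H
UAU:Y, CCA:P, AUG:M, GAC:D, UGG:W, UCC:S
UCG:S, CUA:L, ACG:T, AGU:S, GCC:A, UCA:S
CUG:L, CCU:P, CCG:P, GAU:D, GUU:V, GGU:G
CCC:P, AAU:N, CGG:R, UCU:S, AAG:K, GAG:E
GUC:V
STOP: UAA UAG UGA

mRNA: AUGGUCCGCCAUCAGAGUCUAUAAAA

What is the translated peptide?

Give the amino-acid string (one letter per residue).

start AUG at pos 0
pos 0: AUG -> M; peptide=M
pos 3: GUC -> V; peptide=MV
pos 6: CGC -> R; peptide=MVR
pos 9: CAU -> H; peptide=MVRH
pos 12: CAG -> Q; peptide=MVRHQ
pos 15: AGU -> S; peptide=MVRHQS
pos 18: CUA -> L; peptide=MVRHQSL
pos 21: UAA -> STOP

Answer: MVRHQSL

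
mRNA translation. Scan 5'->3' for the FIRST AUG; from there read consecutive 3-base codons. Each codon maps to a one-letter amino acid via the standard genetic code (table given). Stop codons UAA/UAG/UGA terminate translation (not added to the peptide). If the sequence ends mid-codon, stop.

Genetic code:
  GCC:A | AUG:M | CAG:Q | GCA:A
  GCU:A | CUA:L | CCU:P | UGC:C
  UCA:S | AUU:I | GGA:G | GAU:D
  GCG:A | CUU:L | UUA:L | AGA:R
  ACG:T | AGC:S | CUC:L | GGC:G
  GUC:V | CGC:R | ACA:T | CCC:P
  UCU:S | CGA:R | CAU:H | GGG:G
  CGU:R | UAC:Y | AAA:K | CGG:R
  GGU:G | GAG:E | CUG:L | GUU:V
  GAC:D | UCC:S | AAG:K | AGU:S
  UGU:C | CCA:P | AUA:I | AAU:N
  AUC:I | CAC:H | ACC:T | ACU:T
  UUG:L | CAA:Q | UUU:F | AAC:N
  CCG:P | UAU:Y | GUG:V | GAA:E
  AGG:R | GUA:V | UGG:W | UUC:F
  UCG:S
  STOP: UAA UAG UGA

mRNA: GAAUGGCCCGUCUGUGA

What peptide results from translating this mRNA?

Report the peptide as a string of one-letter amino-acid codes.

Answer: MARL

Derivation:
start AUG at pos 2
pos 2: AUG -> M; peptide=M
pos 5: GCC -> A; peptide=MA
pos 8: CGU -> R; peptide=MAR
pos 11: CUG -> L; peptide=MARL
pos 14: UGA -> STOP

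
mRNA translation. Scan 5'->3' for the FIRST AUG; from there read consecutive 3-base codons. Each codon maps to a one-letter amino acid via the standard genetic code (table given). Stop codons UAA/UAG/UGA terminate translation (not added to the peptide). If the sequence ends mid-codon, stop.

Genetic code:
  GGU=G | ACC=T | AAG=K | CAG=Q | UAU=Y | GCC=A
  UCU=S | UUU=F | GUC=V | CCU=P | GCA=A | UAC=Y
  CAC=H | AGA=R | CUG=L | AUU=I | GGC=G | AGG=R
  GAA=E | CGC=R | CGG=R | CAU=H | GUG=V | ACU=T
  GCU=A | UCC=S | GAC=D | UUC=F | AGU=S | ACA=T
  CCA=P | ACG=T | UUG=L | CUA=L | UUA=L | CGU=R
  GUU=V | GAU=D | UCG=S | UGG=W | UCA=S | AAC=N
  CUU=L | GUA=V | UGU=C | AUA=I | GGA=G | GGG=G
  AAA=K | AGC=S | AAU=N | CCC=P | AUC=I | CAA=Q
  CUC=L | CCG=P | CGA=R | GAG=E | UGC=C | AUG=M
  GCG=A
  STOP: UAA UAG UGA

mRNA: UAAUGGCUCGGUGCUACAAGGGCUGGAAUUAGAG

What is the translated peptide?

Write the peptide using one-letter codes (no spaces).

start AUG at pos 2
pos 2: AUG -> M; peptide=M
pos 5: GCU -> A; peptide=MA
pos 8: CGG -> R; peptide=MAR
pos 11: UGC -> C; peptide=MARC
pos 14: UAC -> Y; peptide=MARCY
pos 17: AAG -> K; peptide=MARCYK
pos 20: GGC -> G; peptide=MARCYKG
pos 23: UGG -> W; peptide=MARCYKGW
pos 26: AAU -> N; peptide=MARCYKGWN
pos 29: UAG -> STOP

Answer: MARCYKGWN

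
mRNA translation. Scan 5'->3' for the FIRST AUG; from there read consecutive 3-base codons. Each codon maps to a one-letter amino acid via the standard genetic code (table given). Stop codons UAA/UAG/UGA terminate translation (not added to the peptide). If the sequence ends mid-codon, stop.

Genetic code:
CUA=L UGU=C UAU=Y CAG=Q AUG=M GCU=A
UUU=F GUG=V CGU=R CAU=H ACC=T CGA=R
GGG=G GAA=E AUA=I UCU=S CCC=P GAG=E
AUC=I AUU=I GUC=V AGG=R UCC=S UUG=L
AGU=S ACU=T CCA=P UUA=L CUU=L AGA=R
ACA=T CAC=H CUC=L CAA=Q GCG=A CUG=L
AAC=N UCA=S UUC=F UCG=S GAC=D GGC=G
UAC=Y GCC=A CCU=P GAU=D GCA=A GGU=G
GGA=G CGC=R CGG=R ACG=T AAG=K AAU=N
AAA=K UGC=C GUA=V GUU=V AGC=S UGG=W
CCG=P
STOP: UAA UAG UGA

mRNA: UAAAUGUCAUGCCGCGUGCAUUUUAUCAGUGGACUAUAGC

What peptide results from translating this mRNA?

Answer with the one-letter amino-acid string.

start AUG at pos 3
pos 3: AUG -> M; peptide=M
pos 6: UCA -> S; peptide=MS
pos 9: UGC -> C; peptide=MSC
pos 12: CGC -> R; peptide=MSCR
pos 15: GUG -> V; peptide=MSCRV
pos 18: CAU -> H; peptide=MSCRVH
pos 21: UUU -> F; peptide=MSCRVHF
pos 24: AUC -> I; peptide=MSCRVHFI
pos 27: AGU -> S; peptide=MSCRVHFIS
pos 30: GGA -> G; peptide=MSCRVHFISG
pos 33: CUA -> L; peptide=MSCRVHFISGL
pos 36: UAG -> STOP

Answer: MSCRVHFISGL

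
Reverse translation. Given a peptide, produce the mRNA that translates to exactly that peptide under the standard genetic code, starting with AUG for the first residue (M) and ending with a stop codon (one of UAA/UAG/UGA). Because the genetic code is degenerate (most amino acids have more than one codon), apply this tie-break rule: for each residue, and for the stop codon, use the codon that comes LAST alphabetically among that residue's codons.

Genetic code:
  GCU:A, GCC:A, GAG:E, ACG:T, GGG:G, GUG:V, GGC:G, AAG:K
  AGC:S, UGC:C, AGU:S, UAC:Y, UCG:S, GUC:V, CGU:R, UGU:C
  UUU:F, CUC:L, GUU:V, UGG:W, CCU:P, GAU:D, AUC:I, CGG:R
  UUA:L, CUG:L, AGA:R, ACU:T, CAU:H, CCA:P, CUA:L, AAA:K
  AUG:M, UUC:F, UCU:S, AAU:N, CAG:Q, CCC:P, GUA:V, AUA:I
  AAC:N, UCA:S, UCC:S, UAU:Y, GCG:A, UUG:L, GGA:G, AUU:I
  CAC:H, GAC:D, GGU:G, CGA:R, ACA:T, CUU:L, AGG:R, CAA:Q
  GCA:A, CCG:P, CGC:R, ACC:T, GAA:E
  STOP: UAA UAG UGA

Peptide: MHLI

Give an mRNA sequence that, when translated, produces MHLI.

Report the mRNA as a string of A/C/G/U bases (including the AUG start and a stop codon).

Answer: mRNA: AUGCAUUUGAUUUGA

Derivation:
residue 1: M -> AUG (start codon)
residue 2: H codons sorted = CAC,CAU -> pick last = CAU
residue 3: L codons sorted = CUA,CUC,CUG,CUU,UUA,UUG -> pick last = UUG
residue 4: I codons sorted = AUA,AUC,AUU -> pick last = AUU
terminator: stop codons sorted = UAA,UAG,UGA -> pick last = UGA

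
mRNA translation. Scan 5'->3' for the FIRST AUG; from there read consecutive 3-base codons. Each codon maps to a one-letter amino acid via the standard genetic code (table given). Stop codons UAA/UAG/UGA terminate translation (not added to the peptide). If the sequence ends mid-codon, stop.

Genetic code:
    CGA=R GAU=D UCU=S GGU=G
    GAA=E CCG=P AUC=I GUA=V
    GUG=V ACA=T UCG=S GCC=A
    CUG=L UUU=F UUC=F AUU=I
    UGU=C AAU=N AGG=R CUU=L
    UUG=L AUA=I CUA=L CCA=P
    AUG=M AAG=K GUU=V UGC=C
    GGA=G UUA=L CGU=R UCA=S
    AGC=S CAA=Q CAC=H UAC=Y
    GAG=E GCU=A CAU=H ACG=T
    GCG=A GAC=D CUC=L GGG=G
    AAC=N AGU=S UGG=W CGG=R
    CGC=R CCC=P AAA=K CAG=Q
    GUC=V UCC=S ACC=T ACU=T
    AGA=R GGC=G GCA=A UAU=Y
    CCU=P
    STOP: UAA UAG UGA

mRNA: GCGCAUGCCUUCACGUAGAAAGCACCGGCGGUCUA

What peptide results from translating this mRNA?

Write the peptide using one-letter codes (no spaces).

Answer: MPSRRKHRRS

Derivation:
start AUG at pos 4
pos 4: AUG -> M; peptide=M
pos 7: CCU -> P; peptide=MP
pos 10: UCA -> S; peptide=MPS
pos 13: CGU -> R; peptide=MPSR
pos 16: AGA -> R; peptide=MPSRR
pos 19: AAG -> K; peptide=MPSRRK
pos 22: CAC -> H; peptide=MPSRRKH
pos 25: CGG -> R; peptide=MPSRRKHR
pos 28: CGG -> R; peptide=MPSRRKHRR
pos 31: UCU -> S; peptide=MPSRRKHRRS
pos 34: only 1 nt remain (<3), stop (end of mRNA)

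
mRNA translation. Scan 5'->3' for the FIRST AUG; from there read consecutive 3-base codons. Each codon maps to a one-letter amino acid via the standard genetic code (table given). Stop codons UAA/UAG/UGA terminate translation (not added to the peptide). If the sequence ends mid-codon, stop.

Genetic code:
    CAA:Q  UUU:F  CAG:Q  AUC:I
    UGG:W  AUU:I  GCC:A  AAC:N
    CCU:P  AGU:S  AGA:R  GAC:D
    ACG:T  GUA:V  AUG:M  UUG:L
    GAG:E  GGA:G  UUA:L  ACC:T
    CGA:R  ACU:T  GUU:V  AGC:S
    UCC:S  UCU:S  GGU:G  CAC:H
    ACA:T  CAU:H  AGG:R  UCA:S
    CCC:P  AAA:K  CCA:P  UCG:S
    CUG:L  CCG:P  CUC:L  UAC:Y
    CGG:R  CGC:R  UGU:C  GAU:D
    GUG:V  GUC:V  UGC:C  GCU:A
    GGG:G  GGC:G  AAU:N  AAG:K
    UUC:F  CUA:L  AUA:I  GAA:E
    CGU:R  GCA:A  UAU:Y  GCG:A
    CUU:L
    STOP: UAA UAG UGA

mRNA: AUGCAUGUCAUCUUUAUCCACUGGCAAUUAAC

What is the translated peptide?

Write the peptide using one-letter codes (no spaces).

start AUG at pos 0
pos 0: AUG -> M; peptide=M
pos 3: CAU -> H; peptide=MH
pos 6: GUC -> V; peptide=MHV
pos 9: AUC -> I; peptide=MHVI
pos 12: UUU -> F; peptide=MHVIF
pos 15: AUC -> I; peptide=MHVIFI
pos 18: CAC -> H; peptide=MHVIFIH
pos 21: UGG -> W; peptide=MHVIFIHW
pos 24: CAA -> Q; peptide=MHVIFIHWQ
pos 27: UUA -> L; peptide=MHVIFIHWQL
pos 30: only 2 nt remain (<3), stop (end of mRNA)

Answer: MHVIFIHWQL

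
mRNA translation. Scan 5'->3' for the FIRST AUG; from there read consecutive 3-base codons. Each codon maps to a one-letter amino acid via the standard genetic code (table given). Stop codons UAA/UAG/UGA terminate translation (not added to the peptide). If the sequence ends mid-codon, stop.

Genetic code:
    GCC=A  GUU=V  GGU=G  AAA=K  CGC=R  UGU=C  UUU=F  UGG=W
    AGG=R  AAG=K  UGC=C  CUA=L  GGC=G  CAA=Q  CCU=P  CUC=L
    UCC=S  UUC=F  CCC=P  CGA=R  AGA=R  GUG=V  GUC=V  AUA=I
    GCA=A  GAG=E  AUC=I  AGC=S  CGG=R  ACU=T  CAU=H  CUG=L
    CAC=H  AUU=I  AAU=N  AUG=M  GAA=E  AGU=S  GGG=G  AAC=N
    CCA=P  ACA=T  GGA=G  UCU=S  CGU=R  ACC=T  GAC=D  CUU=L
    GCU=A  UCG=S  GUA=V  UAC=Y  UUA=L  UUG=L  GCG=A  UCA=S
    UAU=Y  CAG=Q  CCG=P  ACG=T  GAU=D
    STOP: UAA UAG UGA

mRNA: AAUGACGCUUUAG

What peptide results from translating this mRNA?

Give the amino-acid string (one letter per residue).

Answer: MTL

Derivation:
start AUG at pos 1
pos 1: AUG -> M; peptide=M
pos 4: ACG -> T; peptide=MT
pos 7: CUU -> L; peptide=MTL
pos 10: UAG -> STOP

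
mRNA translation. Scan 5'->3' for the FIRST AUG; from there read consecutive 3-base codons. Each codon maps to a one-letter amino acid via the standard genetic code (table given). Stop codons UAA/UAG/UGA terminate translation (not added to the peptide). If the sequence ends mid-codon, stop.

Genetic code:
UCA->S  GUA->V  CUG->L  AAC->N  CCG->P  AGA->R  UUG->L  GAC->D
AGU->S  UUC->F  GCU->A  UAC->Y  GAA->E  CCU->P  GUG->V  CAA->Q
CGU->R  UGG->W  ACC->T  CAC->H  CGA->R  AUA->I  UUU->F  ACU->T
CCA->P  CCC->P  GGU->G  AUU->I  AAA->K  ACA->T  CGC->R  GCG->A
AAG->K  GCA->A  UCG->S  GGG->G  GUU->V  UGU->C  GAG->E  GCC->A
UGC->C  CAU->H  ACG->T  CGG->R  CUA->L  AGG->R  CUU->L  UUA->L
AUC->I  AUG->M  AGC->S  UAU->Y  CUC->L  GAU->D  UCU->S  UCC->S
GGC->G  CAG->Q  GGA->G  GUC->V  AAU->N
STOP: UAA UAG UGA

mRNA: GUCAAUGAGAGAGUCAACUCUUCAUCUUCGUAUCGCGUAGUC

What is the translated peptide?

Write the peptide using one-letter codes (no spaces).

start AUG at pos 4
pos 4: AUG -> M; peptide=M
pos 7: AGA -> R; peptide=MR
pos 10: GAG -> E; peptide=MRE
pos 13: UCA -> S; peptide=MRES
pos 16: ACU -> T; peptide=MREST
pos 19: CUU -> L; peptide=MRESTL
pos 22: CAU -> H; peptide=MRESTLH
pos 25: CUU -> L; peptide=MRESTLHL
pos 28: CGU -> R; peptide=MRESTLHLR
pos 31: AUC -> I; peptide=MRESTLHLRI
pos 34: GCG -> A; peptide=MRESTLHLRIA
pos 37: UAG -> STOP

Answer: MRESTLHLRIA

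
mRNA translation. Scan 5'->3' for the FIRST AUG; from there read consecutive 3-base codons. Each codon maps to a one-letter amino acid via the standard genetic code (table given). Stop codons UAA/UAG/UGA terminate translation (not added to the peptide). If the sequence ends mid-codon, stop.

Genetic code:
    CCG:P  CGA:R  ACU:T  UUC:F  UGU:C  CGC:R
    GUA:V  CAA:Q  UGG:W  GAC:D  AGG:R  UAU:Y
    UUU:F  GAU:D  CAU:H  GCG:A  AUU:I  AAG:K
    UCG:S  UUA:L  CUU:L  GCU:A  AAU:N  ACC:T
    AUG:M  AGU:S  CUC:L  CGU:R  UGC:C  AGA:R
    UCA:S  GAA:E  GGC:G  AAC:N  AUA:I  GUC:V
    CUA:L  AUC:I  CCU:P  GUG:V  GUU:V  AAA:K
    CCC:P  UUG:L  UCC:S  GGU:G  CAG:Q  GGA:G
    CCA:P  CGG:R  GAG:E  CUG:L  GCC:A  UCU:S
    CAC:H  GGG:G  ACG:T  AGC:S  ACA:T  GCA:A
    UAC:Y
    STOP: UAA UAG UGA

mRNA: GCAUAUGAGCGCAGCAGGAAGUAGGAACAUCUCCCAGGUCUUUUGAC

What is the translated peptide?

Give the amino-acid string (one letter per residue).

start AUG at pos 4
pos 4: AUG -> M; peptide=M
pos 7: AGC -> S; peptide=MS
pos 10: GCA -> A; peptide=MSA
pos 13: GCA -> A; peptide=MSAA
pos 16: GGA -> G; peptide=MSAAG
pos 19: AGU -> S; peptide=MSAAGS
pos 22: AGG -> R; peptide=MSAAGSR
pos 25: AAC -> N; peptide=MSAAGSRN
pos 28: AUC -> I; peptide=MSAAGSRNI
pos 31: UCC -> S; peptide=MSAAGSRNIS
pos 34: CAG -> Q; peptide=MSAAGSRNISQ
pos 37: GUC -> V; peptide=MSAAGSRNISQV
pos 40: UUU -> F; peptide=MSAAGSRNISQVF
pos 43: UGA -> STOP

Answer: MSAAGSRNISQVF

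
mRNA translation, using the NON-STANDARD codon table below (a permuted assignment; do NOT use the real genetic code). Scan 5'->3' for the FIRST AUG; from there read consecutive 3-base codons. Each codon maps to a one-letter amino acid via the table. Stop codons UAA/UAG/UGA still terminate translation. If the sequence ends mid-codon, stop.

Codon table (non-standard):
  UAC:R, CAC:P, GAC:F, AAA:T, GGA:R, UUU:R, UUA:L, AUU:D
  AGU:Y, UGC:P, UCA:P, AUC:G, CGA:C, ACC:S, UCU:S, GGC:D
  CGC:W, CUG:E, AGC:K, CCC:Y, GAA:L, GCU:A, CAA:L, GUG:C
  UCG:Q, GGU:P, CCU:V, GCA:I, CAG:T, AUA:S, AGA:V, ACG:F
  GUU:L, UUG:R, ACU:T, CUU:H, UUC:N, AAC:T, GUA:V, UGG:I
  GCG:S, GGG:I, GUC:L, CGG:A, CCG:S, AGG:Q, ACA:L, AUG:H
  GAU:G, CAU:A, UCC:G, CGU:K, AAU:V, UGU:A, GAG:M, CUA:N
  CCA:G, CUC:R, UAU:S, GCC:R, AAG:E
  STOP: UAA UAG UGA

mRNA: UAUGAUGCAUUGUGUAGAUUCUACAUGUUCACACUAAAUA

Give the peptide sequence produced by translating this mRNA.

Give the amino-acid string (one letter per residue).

start AUG at pos 1
pos 1: AUG -> H; peptide=H
pos 4: AUG -> H; peptide=HH
pos 7: CAU -> A; peptide=HHA
pos 10: UGU -> A; peptide=HHAA
pos 13: GUA -> V; peptide=HHAAV
pos 16: GAU -> G; peptide=HHAAVG
pos 19: UCU -> S; peptide=HHAAVGS
pos 22: ACA -> L; peptide=HHAAVGSL
pos 25: UGU -> A; peptide=HHAAVGSLA
pos 28: UCA -> P; peptide=HHAAVGSLAP
pos 31: CAC -> P; peptide=HHAAVGSLAPP
pos 34: UAA -> STOP

Answer: HHAAVGSLAPP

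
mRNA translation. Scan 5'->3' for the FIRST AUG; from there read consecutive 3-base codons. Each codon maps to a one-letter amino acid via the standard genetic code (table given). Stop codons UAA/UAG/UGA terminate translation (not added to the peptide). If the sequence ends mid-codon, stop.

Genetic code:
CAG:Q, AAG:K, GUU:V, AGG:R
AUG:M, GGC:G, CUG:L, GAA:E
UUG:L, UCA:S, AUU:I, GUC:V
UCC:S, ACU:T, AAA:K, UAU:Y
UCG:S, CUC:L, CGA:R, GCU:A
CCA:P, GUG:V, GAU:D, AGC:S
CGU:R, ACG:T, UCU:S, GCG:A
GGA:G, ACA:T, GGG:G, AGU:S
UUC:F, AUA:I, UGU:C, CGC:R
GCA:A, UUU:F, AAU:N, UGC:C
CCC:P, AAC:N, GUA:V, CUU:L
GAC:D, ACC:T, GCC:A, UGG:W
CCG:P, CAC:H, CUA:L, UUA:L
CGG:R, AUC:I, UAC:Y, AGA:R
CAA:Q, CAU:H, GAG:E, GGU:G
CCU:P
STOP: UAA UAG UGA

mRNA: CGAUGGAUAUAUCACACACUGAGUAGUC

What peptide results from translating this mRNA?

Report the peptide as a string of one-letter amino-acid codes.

start AUG at pos 2
pos 2: AUG -> M; peptide=M
pos 5: GAU -> D; peptide=MD
pos 8: AUA -> I; peptide=MDI
pos 11: UCA -> S; peptide=MDIS
pos 14: CAC -> H; peptide=MDISH
pos 17: ACU -> T; peptide=MDISHT
pos 20: GAG -> E; peptide=MDISHTE
pos 23: UAG -> STOP

Answer: MDISHTE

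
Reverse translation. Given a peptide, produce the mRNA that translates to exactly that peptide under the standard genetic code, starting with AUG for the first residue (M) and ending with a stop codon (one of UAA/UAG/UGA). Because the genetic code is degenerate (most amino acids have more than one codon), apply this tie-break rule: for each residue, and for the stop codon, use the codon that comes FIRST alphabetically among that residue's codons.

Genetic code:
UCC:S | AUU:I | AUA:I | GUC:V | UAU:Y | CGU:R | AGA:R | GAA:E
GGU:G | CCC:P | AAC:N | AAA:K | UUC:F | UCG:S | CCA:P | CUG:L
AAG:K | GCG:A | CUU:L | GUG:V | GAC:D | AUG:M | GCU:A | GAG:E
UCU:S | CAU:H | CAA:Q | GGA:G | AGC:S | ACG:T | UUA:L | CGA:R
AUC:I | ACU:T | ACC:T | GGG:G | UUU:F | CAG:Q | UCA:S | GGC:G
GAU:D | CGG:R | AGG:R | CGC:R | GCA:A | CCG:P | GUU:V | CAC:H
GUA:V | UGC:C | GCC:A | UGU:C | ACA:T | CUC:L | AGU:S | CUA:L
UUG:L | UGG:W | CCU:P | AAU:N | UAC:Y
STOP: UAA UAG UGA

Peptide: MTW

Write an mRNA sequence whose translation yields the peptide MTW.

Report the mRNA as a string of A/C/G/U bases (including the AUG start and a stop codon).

residue 1: M -> AUG (start codon)
residue 2: T codons sorted = ACA,ACC,ACG,ACU -> pick first = ACA
residue 3: W -> UGG (only codon)
terminator: stop codons sorted = UAA,UAG,UGA -> pick first = UAA

Answer: mRNA: AUGACAUGGUAA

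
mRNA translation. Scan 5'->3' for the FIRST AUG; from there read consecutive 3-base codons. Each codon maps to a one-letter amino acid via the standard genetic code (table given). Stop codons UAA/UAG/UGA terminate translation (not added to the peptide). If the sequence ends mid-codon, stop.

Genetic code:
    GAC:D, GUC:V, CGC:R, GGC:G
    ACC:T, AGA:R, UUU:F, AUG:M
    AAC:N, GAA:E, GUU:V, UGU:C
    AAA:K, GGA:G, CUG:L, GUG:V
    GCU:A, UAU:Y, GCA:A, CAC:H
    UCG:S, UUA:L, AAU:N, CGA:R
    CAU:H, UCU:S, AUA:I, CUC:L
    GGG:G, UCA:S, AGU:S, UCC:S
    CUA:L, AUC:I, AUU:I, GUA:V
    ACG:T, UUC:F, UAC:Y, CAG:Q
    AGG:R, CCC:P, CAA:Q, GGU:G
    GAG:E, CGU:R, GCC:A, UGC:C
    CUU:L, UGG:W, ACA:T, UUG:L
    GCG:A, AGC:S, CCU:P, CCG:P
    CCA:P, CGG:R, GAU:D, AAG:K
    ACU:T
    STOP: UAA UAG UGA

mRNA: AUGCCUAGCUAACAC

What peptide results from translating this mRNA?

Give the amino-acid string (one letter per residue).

start AUG at pos 0
pos 0: AUG -> M; peptide=M
pos 3: CCU -> P; peptide=MP
pos 6: AGC -> S; peptide=MPS
pos 9: UAA -> STOP

Answer: MPS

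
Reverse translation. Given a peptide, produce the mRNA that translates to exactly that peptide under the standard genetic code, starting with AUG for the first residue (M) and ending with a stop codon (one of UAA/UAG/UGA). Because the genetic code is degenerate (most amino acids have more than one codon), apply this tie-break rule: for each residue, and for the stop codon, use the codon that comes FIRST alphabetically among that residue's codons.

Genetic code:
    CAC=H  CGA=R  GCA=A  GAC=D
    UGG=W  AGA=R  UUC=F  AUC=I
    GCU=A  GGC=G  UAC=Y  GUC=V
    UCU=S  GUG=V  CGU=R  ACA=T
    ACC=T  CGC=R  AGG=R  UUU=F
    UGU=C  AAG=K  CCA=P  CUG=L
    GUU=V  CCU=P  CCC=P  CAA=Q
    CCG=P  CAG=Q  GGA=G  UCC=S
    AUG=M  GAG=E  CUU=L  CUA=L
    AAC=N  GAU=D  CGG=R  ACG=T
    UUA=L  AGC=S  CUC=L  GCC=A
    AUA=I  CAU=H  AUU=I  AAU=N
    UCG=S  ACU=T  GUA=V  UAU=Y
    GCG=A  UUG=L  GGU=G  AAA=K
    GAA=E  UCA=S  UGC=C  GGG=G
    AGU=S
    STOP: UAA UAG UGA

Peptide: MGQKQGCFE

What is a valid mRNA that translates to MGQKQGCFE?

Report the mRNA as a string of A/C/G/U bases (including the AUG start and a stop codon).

residue 1: M -> AUG (start codon)
residue 2: G codons sorted = GGA,GGC,GGG,GGU -> pick first = GGA
residue 3: Q codons sorted = CAA,CAG -> pick first = CAA
residue 4: K codons sorted = AAA,AAG -> pick first = AAA
residue 5: Q codons sorted = CAA,CAG -> pick first = CAA
residue 6: G codons sorted = GGA,GGC,GGG,GGU -> pick first = GGA
residue 7: C codons sorted = UGC,UGU -> pick first = UGC
residue 8: F codons sorted = UUC,UUU -> pick first = UUC
residue 9: E codons sorted = GAA,GAG -> pick first = GAA
terminator: stop codons sorted = UAA,UAG,UGA -> pick first = UAA

Answer: mRNA: AUGGGACAAAAACAAGGAUGCUUCGAAUAA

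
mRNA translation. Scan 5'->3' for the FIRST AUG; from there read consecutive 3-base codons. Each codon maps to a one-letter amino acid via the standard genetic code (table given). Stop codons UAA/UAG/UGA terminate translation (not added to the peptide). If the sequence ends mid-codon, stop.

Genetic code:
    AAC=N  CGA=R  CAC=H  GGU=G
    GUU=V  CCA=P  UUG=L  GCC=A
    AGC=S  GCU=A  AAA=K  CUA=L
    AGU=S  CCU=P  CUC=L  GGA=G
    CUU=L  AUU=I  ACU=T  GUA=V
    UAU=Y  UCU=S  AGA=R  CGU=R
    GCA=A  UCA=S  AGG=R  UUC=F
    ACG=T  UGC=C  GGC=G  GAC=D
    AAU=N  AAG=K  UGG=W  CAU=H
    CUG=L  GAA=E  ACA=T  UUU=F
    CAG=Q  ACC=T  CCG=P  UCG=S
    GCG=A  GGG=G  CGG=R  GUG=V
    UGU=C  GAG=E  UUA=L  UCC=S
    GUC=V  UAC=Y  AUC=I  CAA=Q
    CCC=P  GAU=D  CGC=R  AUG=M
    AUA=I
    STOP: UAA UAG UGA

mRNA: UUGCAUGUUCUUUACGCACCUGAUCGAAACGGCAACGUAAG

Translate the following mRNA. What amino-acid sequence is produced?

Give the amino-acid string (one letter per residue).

start AUG at pos 4
pos 4: AUG -> M; peptide=M
pos 7: UUC -> F; peptide=MF
pos 10: UUU -> F; peptide=MFF
pos 13: ACG -> T; peptide=MFFT
pos 16: CAC -> H; peptide=MFFTH
pos 19: CUG -> L; peptide=MFFTHL
pos 22: AUC -> I; peptide=MFFTHLI
pos 25: GAA -> E; peptide=MFFTHLIE
pos 28: ACG -> T; peptide=MFFTHLIET
pos 31: GCA -> A; peptide=MFFTHLIETA
pos 34: ACG -> T; peptide=MFFTHLIETAT
pos 37: UAA -> STOP

Answer: MFFTHLIETAT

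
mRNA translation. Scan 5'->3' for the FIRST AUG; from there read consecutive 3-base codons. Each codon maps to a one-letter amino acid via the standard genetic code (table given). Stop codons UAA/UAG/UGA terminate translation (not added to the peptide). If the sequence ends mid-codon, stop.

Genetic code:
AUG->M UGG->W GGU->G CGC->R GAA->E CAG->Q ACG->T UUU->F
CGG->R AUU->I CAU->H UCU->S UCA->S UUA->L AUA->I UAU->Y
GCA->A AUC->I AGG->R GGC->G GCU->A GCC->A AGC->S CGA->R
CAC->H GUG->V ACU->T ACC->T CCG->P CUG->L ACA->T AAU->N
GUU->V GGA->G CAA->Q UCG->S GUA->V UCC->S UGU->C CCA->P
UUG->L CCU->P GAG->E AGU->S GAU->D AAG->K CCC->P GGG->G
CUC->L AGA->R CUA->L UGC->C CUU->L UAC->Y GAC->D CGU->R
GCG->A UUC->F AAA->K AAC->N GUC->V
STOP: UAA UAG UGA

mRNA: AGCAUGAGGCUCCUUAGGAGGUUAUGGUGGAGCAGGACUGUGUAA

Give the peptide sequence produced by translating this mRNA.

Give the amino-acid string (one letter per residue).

Answer: MRLLRRLWWSRTV

Derivation:
start AUG at pos 3
pos 3: AUG -> M; peptide=M
pos 6: AGG -> R; peptide=MR
pos 9: CUC -> L; peptide=MRL
pos 12: CUU -> L; peptide=MRLL
pos 15: AGG -> R; peptide=MRLLR
pos 18: AGG -> R; peptide=MRLLRR
pos 21: UUA -> L; peptide=MRLLRRL
pos 24: UGG -> W; peptide=MRLLRRLW
pos 27: UGG -> W; peptide=MRLLRRLWW
pos 30: AGC -> S; peptide=MRLLRRLWWS
pos 33: AGG -> R; peptide=MRLLRRLWWSR
pos 36: ACU -> T; peptide=MRLLRRLWWSRT
pos 39: GUG -> V; peptide=MRLLRRLWWSRTV
pos 42: UAA -> STOP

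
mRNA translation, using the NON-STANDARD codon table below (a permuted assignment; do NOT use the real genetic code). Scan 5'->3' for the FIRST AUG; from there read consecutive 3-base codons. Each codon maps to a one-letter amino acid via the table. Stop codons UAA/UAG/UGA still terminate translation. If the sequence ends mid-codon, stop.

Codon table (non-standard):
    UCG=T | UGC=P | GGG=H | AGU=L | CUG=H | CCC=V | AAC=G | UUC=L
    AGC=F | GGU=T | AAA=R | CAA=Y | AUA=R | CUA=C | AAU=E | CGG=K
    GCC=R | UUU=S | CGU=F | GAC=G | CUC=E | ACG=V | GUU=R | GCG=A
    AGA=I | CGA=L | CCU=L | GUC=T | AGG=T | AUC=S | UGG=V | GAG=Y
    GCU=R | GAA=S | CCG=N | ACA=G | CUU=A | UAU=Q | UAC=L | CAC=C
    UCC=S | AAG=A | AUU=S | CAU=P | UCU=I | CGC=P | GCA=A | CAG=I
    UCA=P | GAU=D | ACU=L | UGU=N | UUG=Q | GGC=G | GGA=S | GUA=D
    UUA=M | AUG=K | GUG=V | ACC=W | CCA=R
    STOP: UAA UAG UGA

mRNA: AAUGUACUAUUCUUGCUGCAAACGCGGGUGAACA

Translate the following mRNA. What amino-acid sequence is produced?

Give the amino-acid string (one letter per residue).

Answer: KLQIPPRPH

Derivation:
start AUG at pos 1
pos 1: AUG -> K; peptide=K
pos 4: UAC -> L; peptide=KL
pos 7: UAU -> Q; peptide=KLQ
pos 10: UCU -> I; peptide=KLQI
pos 13: UGC -> P; peptide=KLQIP
pos 16: UGC -> P; peptide=KLQIPP
pos 19: AAA -> R; peptide=KLQIPPR
pos 22: CGC -> P; peptide=KLQIPPRP
pos 25: GGG -> H; peptide=KLQIPPRPH
pos 28: UGA -> STOP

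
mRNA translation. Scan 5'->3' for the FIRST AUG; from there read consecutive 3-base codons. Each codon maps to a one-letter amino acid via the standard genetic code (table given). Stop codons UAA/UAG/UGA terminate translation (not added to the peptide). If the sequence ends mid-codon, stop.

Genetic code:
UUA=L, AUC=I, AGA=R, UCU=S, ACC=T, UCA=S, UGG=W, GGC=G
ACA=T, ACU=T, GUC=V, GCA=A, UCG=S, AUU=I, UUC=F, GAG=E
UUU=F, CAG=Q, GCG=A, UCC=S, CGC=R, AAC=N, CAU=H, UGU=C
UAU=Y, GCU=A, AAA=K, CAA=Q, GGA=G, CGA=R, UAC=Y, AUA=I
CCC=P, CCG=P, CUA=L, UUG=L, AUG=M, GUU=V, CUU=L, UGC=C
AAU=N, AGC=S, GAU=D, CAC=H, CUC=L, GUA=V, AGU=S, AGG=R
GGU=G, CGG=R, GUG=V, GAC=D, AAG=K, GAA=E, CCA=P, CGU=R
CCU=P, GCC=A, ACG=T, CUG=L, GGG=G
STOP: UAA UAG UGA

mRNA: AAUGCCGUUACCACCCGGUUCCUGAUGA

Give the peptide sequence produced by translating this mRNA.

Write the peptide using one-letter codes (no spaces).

start AUG at pos 1
pos 1: AUG -> M; peptide=M
pos 4: CCG -> P; peptide=MP
pos 7: UUA -> L; peptide=MPL
pos 10: CCA -> P; peptide=MPLP
pos 13: CCC -> P; peptide=MPLPP
pos 16: GGU -> G; peptide=MPLPPG
pos 19: UCC -> S; peptide=MPLPPGS
pos 22: UGA -> STOP

Answer: MPLPPGS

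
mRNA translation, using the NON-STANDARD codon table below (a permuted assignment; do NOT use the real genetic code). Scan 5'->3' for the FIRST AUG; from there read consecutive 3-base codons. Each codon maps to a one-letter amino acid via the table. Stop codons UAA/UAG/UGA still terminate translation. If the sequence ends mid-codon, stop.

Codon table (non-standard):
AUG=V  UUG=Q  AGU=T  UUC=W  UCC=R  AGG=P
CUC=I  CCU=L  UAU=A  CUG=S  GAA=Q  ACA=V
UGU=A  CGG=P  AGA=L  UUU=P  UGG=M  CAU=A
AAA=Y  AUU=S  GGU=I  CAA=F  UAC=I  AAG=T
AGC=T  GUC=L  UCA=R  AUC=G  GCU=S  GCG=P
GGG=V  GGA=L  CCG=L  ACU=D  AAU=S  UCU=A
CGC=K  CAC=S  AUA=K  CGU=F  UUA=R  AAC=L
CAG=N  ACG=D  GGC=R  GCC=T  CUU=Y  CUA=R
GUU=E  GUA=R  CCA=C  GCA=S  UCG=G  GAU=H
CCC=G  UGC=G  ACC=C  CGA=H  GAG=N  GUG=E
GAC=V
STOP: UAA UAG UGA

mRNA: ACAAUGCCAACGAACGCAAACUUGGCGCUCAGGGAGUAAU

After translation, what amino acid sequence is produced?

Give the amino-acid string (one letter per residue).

Answer: VCDLSLQPIPN

Derivation:
start AUG at pos 3
pos 3: AUG -> V; peptide=V
pos 6: CCA -> C; peptide=VC
pos 9: ACG -> D; peptide=VCD
pos 12: AAC -> L; peptide=VCDL
pos 15: GCA -> S; peptide=VCDLS
pos 18: AAC -> L; peptide=VCDLSL
pos 21: UUG -> Q; peptide=VCDLSLQ
pos 24: GCG -> P; peptide=VCDLSLQP
pos 27: CUC -> I; peptide=VCDLSLQPI
pos 30: AGG -> P; peptide=VCDLSLQPIP
pos 33: GAG -> N; peptide=VCDLSLQPIPN
pos 36: UAA -> STOP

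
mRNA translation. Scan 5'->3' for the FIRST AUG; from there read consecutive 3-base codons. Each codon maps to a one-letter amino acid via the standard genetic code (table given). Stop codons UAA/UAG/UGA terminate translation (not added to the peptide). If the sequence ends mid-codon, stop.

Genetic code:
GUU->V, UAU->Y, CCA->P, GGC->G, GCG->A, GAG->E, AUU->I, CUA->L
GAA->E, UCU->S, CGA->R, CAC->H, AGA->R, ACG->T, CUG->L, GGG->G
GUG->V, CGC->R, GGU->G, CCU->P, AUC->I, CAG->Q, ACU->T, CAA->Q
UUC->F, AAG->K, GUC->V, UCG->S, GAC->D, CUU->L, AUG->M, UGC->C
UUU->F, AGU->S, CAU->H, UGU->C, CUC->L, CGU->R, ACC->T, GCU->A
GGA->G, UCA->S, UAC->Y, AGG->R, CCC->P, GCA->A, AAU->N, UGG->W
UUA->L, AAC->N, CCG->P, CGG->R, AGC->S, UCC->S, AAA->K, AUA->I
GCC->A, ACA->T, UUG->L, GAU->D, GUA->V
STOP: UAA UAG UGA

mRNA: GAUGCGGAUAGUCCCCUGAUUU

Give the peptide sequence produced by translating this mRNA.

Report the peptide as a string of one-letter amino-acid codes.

start AUG at pos 1
pos 1: AUG -> M; peptide=M
pos 4: CGG -> R; peptide=MR
pos 7: AUA -> I; peptide=MRI
pos 10: GUC -> V; peptide=MRIV
pos 13: CCC -> P; peptide=MRIVP
pos 16: UGA -> STOP

Answer: MRIVP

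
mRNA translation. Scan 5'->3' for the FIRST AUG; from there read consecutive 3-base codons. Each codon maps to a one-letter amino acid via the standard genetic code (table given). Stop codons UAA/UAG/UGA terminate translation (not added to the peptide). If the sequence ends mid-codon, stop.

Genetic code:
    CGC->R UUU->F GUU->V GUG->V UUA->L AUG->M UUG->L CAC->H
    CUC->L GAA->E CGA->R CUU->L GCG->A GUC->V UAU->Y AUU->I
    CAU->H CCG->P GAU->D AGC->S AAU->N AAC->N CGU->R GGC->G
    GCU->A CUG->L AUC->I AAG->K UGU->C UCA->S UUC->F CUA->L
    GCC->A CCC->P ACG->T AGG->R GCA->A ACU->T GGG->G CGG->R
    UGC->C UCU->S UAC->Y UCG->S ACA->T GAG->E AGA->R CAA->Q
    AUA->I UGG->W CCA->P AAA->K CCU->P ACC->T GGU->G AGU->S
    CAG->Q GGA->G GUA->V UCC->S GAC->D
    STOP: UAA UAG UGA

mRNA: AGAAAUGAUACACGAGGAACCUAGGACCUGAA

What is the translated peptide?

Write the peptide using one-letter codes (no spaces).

start AUG at pos 4
pos 4: AUG -> M; peptide=M
pos 7: AUA -> I; peptide=MI
pos 10: CAC -> H; peptide=MIH
pos 13: GAG -> E; peptide=MIHE
pos 16: GAA -> E; peptide=MIHEE
pos 19: CCU -> P; peptide=MIHEEP
pos 22: AGG -> R; peptide=MIHEEPR
pos 25: ACC -> T; peptide=MIHEEPRT
pos 28: UGA -> STOP

Answer: MIHEEPRT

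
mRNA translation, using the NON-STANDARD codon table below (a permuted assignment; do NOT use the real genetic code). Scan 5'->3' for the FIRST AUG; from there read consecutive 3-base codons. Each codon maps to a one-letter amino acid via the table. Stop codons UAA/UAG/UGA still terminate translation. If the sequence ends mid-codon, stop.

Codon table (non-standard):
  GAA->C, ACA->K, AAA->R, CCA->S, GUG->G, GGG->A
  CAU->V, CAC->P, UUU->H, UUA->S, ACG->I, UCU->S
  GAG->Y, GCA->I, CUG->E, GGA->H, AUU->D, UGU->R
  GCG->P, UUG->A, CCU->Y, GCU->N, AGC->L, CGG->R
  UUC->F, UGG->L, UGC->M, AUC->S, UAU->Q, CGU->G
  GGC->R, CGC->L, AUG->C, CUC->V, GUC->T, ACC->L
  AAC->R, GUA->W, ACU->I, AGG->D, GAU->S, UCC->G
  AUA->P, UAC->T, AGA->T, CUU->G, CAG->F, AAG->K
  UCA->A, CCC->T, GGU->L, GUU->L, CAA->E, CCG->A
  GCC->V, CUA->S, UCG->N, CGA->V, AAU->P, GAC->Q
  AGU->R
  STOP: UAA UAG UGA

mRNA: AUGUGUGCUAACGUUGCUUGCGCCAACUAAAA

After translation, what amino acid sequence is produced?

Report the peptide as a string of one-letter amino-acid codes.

start AUG at pos 0
pos 0: AUG -> C; peptide=C
pos 3: UGU -> R; peptide=CR
pos 6: GCU -> N; peptide=CRN
pos 9: AAC -> R; peptide=CRNR
pos 12: GUU -> L; peptide=CRNRL
pos 15: GCU -> N; peptide=CRNRLN
pos 18: UGC -> M; peptide=CRNRLNM
pos 21: GCC -> V; peptide=CRNRLNMV
pos 24: AAC -> R; peptide=CRNRLNMVR
pos 27: UAA -> STOP

Answer: CRNRLNMVR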